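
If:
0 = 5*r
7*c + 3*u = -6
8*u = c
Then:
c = -48/59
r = 0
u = -6/59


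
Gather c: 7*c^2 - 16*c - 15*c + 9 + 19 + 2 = 7*c^2 - 31*c + 30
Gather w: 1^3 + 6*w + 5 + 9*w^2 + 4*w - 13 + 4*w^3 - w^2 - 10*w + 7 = 4*w^3 + 8*w^2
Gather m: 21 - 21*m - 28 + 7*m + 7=-14*m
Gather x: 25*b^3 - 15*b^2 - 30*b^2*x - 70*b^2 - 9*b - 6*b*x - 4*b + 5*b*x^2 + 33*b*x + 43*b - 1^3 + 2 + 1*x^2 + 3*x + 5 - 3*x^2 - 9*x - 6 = 25*b^3 - 85*b^2 + 30*b + x^2*(5*b - 2) + x*(-30*b^2 + 27*b - 6)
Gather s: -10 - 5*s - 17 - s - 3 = -6*s - 30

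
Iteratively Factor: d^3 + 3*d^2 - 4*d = (d - 1)*(d^2 + 4*d) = d*(d - 1)*(d + 4)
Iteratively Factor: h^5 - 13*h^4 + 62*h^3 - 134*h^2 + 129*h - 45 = (h - 3)*(h^4 - 10*h^3 + 32*h^2 - 38*h + 15) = (h - 3)*(h - 1)*(h^3 - 9*h^2 + 23*h - 15) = (h - 3)*(h - 1)^2*(h^2 - 8*h + 15) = (h - 3)^2*(h - 1)^2*(h - 5)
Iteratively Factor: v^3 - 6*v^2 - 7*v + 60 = (v - 4)*(v^2 - 2*v - 15) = (v - 4)*(v + 3)*(v - 5)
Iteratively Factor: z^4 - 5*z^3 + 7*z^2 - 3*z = (z - 1)*(z^3 - 4*z^2 + 3*z) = (z - 1)^2*(z^2 - 3*z) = (z - 3)*(z - 1)^2*(z)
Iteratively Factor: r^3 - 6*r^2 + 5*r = (r - 5)*(r^2 - r) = r*(r - 5)*(r - 1)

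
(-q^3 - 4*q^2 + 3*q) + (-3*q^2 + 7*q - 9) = -q^3 - 7*q^2 + 10*q - 9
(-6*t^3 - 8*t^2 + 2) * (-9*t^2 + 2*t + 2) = 54*t^5 + 60*t^4 - 28*t^3 - 34*t^2 + 4*t + 4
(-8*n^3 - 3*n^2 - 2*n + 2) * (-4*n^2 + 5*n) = 32*n^5 - 28*n^4 - 7*n^3 - 18*n^2 + 10*n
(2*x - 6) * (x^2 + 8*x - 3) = 2*x^3 + 10*x^2 - 54*x + 18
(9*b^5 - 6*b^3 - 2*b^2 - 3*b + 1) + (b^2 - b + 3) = 9*b^5 - 6*b^3 - b^2 - 4*b + 4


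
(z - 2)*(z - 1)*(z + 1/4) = z^3 - 11*z^2/4 + 5*z/4 + 1/2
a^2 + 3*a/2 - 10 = (a - 5/2)*(a + 4)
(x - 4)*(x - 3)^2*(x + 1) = x^4 - 9*x^3 + 23*x^2 - 3*x - 36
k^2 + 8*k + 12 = (k + 2)*(k + 6)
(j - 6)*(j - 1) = j^2 - 7*j + 6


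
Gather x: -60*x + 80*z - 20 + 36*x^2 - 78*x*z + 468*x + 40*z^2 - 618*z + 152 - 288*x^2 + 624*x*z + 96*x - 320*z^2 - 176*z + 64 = -252*x^2 + x*(546*z + 504) - 280*z^2 - 714*z + 196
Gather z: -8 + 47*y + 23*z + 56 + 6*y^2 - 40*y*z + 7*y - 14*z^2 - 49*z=6*y^2 + 54*y - 14*z^2 + z*(-40*y - 26) + 48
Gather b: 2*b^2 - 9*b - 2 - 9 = 2*b^2 - 9*b - 11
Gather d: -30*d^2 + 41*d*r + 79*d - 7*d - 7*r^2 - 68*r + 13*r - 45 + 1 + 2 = -30*d^2 + d*(41*r + 72) - 7*r^2 - 55*r - 42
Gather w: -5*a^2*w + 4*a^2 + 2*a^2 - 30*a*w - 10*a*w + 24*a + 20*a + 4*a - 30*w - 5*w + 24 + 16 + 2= 6*a^2 + 48*a + w*(-5*a^2 - 40*a - 35) + 42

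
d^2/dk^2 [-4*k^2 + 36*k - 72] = -8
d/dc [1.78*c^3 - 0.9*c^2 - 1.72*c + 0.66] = 5.34*c^2 - 1.8*c - 1.72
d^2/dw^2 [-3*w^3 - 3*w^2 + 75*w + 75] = -18*w - 6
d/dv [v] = 1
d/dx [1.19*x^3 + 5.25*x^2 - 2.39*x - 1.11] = 3.57*x^2 + 10.5*x - 2.39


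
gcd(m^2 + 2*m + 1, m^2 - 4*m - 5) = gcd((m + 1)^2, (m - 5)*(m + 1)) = m + 1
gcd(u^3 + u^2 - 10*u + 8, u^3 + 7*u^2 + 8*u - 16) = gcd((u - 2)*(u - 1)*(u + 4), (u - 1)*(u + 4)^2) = u^2 + 3*u - 4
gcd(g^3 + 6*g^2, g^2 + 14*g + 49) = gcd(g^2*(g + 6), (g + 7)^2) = 1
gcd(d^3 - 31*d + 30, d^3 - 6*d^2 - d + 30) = d - 5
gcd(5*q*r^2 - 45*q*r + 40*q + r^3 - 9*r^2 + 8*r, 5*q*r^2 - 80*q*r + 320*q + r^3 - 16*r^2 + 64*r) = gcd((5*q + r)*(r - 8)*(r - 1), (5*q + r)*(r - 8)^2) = 5*q*r - 40*q + r^2 - 8*r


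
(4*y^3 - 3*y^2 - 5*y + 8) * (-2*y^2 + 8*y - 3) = -8*y^5 + 38*y^4 - 26*y^3 - 47*y^2 + 79*y - 24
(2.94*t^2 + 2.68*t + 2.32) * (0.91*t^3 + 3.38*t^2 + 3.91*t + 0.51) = 2.6754*t^5 + 12.376*t^4 + 22.665*t^3 + 19.8198*t^2 + 10.438*t + 1.1832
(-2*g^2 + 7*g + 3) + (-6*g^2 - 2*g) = -8*g^2 + 5*g + 3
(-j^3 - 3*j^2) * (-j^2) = j^5 + 3*j^4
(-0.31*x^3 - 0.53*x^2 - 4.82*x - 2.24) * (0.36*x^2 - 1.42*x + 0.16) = -0.1116*x^5 + 0.2494*x^4 - 1.0322*x^3 + 5.9532*x^2 + 2.4096*x - 0.3584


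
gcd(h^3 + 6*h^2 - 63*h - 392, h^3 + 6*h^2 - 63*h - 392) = h^3 + 6*h^2 - 63*h - 392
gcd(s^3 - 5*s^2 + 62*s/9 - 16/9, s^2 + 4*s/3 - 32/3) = s - 8/3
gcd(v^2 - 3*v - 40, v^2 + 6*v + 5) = v + 5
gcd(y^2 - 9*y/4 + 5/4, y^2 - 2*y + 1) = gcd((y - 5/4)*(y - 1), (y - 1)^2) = y - 1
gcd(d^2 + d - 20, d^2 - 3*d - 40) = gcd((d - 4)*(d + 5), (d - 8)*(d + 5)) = d + 5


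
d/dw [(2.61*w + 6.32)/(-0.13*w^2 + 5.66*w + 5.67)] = (0.3393*w^2 + 1.6432*w - 20.9725)/(0.0169*w^4 - 1.4716*w^3 + 30.5614*w^2 + 64.1844*w + 32.1489)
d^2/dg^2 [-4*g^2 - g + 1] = -8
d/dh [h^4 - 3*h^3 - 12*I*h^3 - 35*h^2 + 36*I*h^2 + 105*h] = 4*h^3 + h^2*(-9 - 36*I) + h*(-70 + 72*I) + 105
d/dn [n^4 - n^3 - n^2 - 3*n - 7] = 4*n^3 - 3*n^2 - 2*n - 3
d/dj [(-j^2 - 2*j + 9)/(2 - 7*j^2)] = 2*(-7*j^2 + 61*j - 2)/(49*j^4 - 28*j^2 + 4)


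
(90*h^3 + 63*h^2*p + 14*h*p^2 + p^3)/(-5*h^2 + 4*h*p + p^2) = (18*h^2 + 9*h*p + p^2)/(-h + p)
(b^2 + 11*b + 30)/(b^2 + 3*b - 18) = (b + 5)/(b - 3)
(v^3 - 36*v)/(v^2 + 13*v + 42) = v*(v - 6)/(v + 7)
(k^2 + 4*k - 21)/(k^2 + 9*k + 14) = (k - 3)/(k + 2)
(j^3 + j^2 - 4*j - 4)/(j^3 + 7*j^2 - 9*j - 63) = (j^3 + j^2 - 4*j - 4)/(j^3 + 7*j^2 - 9*j - 63)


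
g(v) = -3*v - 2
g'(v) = -3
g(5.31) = -17.93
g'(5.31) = -3.00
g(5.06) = -17.18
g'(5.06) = -3.00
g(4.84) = -16.52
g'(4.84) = -3.00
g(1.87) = -7.61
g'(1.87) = -3.00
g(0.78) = -4.34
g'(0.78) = -3.00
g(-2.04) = 4.12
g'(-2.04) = -3.00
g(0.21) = -2.63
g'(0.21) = -3.00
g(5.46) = -18.38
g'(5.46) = -3.00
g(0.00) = -2.00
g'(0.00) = -3.00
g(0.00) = -2.00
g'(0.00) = -3.00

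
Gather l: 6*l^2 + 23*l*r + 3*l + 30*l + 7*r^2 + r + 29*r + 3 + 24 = 6*l^2 + l*(23*r + 33) + 7*r^2 + 30*r + 27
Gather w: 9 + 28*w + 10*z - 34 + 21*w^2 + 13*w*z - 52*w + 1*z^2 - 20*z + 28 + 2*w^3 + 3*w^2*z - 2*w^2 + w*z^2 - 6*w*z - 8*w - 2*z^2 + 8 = 2*w^3 + w^2*(3*z + 19) + w*(z^2 + 7*z - 32) - z^2 - 10*z + 11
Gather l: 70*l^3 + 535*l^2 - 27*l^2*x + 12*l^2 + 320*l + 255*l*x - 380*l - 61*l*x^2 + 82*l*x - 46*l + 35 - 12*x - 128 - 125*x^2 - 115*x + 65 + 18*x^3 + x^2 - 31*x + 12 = 70*l^3 + l^2*(547 - 27*x) + l*(-61*x^2 + 337*x - 106) + 18*x^3 - 124*x^2 - 158*x - 16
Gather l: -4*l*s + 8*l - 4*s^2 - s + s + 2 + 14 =l*(8 - 4*s) - 4*s^2 + 16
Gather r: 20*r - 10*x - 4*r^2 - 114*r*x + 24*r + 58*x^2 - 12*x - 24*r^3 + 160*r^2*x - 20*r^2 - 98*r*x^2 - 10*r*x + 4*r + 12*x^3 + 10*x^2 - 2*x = -24*r^3 + r^2*(160*x - 24) + r*(-98*x^2 - 124*x + 48) + 12*x^3 + 68*x^2 - 24*x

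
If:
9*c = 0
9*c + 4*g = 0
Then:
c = 0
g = 0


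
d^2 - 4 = (d - 2)*(d + 2)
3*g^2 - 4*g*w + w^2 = (-3*g + w)*(-g + w)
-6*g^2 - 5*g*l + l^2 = (-6*g + l)*(g + l)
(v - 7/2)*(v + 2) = v^2 - 3*v/2 - 7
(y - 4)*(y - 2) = y^2 - 6*y + 8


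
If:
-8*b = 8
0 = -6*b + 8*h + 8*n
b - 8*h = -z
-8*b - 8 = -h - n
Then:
No Solution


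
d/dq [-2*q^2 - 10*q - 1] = -4*q - 10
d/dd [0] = 0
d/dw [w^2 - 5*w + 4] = 2*w - 5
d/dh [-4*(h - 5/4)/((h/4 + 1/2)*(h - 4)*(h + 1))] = 4*(8*h^3 - 19*h^2 + 10*h + 82)/(h^6 - 2*h^5 - 19*h^4 + 4*h^3 + 116*h^2 + 160*h + 64)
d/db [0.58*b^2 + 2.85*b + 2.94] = 1.16*b + 2.85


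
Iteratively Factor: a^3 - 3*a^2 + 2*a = (a - 2)*(a^2 - a) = a*(a - 2)*(a - 1)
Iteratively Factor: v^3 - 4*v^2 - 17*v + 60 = (v - 3)*(v^2 - v - 20) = (v - 5)*(v - 3)*(v + 4)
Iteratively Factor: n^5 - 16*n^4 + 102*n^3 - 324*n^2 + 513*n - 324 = (n - 3)*(n^4 - 13*n^3 + 63*n^2 - 135*n + 108) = (n - 3)^2*(n^3 - 10*n^2 + 33*n - 36) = (n - 3)^3*(n^2 - 7*n + 12) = (n - 3)^4*(n - 4)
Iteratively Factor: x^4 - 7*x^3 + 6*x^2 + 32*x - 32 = (x - 1)*(x^3 - 6*x^2 + 32) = (x - 1)*(x + 2)*(x^2 - 8*x + 16) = (x - 4)*(x - 1)*(x + 2)*(x - 4)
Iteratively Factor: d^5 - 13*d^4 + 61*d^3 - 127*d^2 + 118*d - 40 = (d - 4)*(d^4 - 9*d^3 + 25*d^2 - 27*d + 10) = (d - 4)*(d - 1)*(d^3 - 8*d^2 + 17*d - 10) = (d - 5)*(d - 4)*(d - 1)*(d^2 - 3*d + 2) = (d - 5)*(d - 4)*(d - 2)*(d - 1)*(d - 1)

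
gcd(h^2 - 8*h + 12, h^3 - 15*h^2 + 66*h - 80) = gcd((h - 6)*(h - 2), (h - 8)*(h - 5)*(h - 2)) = h - 2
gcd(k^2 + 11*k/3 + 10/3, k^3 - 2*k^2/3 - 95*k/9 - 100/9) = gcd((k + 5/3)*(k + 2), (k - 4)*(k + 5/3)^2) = k + 5/3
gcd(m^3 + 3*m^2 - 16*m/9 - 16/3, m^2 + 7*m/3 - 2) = m + 3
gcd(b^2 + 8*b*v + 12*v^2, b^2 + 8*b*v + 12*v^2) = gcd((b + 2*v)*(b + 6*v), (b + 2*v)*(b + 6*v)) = b^2 + 8*b*v + 12*v^2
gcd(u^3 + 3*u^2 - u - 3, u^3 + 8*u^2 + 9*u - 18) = u^2 + 2*u - 3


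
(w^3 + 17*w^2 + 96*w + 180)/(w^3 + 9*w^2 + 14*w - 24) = (w^2 + 11*w + 30)/(w^2 + 3*w - 4)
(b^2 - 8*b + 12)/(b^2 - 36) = (b - 2)/(b + 6)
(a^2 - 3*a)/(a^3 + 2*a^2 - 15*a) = 1/(a + 5)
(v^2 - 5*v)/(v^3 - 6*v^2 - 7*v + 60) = v/(v^2 - v - 12)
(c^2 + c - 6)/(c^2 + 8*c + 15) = (c - 2)/(c + 5)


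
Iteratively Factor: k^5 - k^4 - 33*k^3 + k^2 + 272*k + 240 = (k + 3)*(k^4 - 4*k^3 - 21*k^2 + 64*k + 80) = (k - 4)*(k + 3)*(k^3 - 21*k - 20) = (k - 4)*(k + 3)*(k + 4)*(k^2 - 4*k - 5) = (k - 4)*(k + 1)*(k + 3)*(k + 4)*(k - 5)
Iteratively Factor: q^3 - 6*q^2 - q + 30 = (q + 2)*(q^2 - 8*q + 15) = (q - 3)*(q + 2)*(q - 5)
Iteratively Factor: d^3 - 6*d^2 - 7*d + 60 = (d - 4)*(d^2 - 2*d - 15) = (d - 4)*(d + 3)*(d - 5)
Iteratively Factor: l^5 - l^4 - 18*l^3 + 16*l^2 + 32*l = (l - 2)*(l^4 + l^3 - 16*l^2 - 16*l) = (l - 4)*(l - 2)*(l^3 + 5*l^2 + 4*l) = (l - 4)*(l - 2)*(l + 1)*(l^2 + 4*l) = (l - 4)*(l - 2)*(l + 1)*(l + 4)*(l)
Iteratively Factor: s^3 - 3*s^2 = (s)*(s^2 - 3*s) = s*(s - 3)*(s)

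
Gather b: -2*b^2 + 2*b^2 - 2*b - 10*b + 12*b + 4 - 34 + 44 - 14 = 0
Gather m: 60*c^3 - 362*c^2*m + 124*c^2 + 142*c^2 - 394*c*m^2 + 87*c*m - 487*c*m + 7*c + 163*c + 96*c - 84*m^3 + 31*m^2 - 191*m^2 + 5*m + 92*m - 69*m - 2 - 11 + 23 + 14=60*c^3 + 266*c^2 + 266*c - 84*m^3 + m^2*(-394*c - 160) + m*(-362*c^2 - 400*c + 28) + 24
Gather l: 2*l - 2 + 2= 2*l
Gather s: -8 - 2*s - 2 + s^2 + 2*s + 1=s^2 - 9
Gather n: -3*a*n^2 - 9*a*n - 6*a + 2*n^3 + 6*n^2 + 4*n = -6*a + 2*n^3 + n^2*(6 - 3*a) + n*(4 - 9*a)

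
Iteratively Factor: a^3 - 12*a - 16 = (a + 2)*(a^2 - 2*a - 8) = (a - 4)*(a + 2)*(a + 2)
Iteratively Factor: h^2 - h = (h - 1)*(h)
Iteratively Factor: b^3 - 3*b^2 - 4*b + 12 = (b - 2)*(b^2 - b - 6) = (b - 3)*(b - 2)*(b + 2)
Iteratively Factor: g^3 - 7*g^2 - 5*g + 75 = (g + 3)*(g^2 - 10*g + 25) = (g - 5)*(g + 3)*(g - 5)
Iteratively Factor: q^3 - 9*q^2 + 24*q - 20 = (q - 2)*(q^2 - 7*q + 10) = (q - 2)^2*(q - 5)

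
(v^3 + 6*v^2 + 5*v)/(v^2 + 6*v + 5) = v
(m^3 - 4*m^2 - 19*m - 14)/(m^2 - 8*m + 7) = (m^2 + 3*m + 2)/(m - 1)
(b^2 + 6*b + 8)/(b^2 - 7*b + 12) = (b^2 + 6*b + 8)/(b^2 - 7*b + 12)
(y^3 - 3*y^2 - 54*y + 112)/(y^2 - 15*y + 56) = (y^2 + 5*y - 14)/(y - 7)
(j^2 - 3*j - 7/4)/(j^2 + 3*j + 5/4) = (2*j - 7)/(2*j + 5)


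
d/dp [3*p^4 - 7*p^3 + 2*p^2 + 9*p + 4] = 12*p^3 - 21*p^2 + 4*p + 9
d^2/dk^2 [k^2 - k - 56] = 2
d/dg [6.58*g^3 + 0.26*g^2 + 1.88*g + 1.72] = 19.74*g^2 + 0.52*g + 1.88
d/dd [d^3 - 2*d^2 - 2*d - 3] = 3*d^2 - 4*d - 2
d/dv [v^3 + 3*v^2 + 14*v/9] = 3*v^2 + 6*v + 14/9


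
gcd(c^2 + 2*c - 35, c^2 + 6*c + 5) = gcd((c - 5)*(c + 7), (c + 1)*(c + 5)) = 1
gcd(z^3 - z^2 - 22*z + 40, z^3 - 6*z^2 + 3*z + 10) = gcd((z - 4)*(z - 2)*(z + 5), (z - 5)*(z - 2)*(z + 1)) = z - 2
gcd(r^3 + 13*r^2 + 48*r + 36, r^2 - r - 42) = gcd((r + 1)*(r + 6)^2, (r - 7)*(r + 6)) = r + 6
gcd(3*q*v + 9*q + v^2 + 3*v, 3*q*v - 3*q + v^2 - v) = 3*q + v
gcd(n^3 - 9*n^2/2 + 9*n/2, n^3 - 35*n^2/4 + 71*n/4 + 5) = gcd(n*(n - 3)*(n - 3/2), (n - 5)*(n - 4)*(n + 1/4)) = 1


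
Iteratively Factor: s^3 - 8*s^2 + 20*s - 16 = (s - 4)*(s^2 - 4*s + 4) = (s - 4)*(s - 2)*(s - 2)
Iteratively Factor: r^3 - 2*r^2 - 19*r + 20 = (r - 1)*(r^2 - r - 20) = (r - 1)*(r + 4)*(r - 5)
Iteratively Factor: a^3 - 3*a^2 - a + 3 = (a - 3)*(a^2 - 1) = (a - 3)*(a + 1)*(a - 1)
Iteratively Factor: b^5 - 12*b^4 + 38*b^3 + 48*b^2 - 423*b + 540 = (b - 5)*(b^4 - 7*b^3 + 3*b^2 + 63*b - 108) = (b - 5)*(b + 3)*(b^3 - 10*b^2 + 33*b - 36) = (b - 5)*(b - 4)*(b + 3)*(b^2 - 6*b + 9) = (b - 5)*(b - 4)*(b - 3)*(b + 3)*(b - 3)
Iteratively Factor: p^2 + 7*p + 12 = (p + 3)*(p + 4)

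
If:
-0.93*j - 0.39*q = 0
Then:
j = -0.419354838709677*q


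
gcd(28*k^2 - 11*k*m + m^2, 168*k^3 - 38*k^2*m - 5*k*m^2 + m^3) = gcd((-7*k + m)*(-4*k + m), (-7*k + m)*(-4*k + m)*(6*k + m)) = 28*k^2 - 11*k*m + m^2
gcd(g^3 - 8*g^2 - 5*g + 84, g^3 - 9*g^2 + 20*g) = g - 4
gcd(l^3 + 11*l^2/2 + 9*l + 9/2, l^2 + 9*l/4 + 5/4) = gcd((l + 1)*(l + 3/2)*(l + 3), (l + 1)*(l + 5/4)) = l + 1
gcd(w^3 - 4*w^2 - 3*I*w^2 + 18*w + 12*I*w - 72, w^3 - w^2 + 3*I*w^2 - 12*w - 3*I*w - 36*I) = w^2 + w*(-4 + 3*I) - 12*I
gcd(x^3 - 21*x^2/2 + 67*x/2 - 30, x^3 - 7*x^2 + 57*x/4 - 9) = x^2 - 11*x/2 + 6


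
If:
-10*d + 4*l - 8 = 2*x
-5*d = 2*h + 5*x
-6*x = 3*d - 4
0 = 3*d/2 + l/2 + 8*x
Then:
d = 52/11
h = -250/33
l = 428/33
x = -56/33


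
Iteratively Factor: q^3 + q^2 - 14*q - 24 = (q + 2)*(q^2 - q - 12) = (q - 4)*(q + 2)*(q + 3)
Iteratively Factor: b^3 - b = (b)*(b^2 - 1) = b*(b + 1)*(b - 1)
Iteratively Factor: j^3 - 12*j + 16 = (j - 2)*(j^2 + 2*j - 8) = (j - 2)^2*(j + 4)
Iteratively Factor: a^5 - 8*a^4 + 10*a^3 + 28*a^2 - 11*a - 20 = (a + 1)*(a^4 - 9*a^3 + 19*a^2 + 9*a - 20) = (a - 5)*(a + 1)*(a^3 - 4*a^2 - a + 4) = (a - 5)*(a - 1)*(a + 1)*(a^2 - 3*a - 4) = (a - 5)*(a - 1)*(a + 1)^2*(a - 4)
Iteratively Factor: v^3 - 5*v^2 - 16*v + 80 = (v + 4)*(v^2 - 9*v + 20) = (v - 4)*(v + 4)*(v - 5)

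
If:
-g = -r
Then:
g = r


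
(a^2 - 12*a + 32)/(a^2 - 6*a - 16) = (a - 4)/(a + 2)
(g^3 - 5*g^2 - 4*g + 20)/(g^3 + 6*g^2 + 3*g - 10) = (g^2 - 7*g + 10)/(g^2 + 4*g - 5)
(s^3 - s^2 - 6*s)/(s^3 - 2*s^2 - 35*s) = (-s^2 + s + 6)/(-s^2 + 2*s + 35)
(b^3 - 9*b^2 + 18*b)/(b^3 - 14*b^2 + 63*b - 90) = b/(b - 5)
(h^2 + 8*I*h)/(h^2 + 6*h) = (h + 8*I)/(h + 6)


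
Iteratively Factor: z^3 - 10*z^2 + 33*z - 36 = (z - 3)*(z^2 - 7*z + 12) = (z - 3)^2*(z - 4)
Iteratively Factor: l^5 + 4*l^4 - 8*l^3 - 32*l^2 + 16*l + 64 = (l + 4)*(l^4 - 8*l^2 + 16) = (l + 2)*(l + 4)*(l^3 - 2*l^2 - 4*l + 8) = (l - 2)*(l + 2)*(l + 4)*(l^2 - 4) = (l - 2)*(l + 2)^2*(l + 4)*(l - 2)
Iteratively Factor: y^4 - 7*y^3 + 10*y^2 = (y)*(y^3 - 7*y^2 + 10*y) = y*(y - 5)*(y^2 - 2*y) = y^2*(y - 5)*(y - 2)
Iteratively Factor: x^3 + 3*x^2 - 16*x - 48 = (x + 4)*(x^2 - x - 12) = (x + 3)*(x + 4)*(x - 4)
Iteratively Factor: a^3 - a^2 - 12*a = (a - 4)*(a^2 + 3*a) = a*(a - 4)*(a + 3)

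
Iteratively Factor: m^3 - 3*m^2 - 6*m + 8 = (m - 4)*(m^2 + m - 2) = (m - 4)*(m + 2)*(m - 1)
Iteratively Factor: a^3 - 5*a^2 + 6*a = (a)*(a^2 - 5*a + 6) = a*(a - 2)*(a - 3)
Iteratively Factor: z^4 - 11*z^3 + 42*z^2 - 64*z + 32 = (z - 4)*(z^3 - 7*z^2 + 14*z - 8) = (z - 4)*(z - 2)*(z^2 - 5*z + 4) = (z - 4)*(z - 2)*(z - 1)*(z - 4)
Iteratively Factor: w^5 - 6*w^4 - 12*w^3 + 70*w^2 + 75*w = (w - 5)*(w^4 - w^3 - 17*w^2 - 15*w) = (w - 5)^2*(w^3 + 4*w^2 + 3*w) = (w - 5)^2*(w + 1)*(w^2 + 3*w) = (w - 5)^2*(w + 1)*(w + 3)*(w)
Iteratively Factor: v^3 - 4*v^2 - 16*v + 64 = (v - 4)*(v^2 - 16) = (v - 4)*(v + 4)*(v - 4)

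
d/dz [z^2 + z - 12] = 2*z + 1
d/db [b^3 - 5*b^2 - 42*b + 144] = 3*b^2 - 10*b - 42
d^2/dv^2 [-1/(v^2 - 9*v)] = 2*(v*(v - 9) - (2*v - 9)^2)/(v^3*(v - 9)^3)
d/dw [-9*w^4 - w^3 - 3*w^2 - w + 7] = -36*w^3 - 3*w^2 - 6*w - 1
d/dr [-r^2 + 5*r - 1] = 5 - 2*r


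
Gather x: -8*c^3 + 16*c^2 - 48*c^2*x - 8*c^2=-8*c^3 - 48*c^2*x + 8*c^2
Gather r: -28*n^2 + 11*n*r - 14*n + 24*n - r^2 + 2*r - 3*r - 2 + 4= -28*n^2 + 10*n - r^2 + r*(11*n - 1) + 2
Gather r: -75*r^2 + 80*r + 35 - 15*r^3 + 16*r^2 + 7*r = -15*r^3 - 59*r^2 + 87*r + 35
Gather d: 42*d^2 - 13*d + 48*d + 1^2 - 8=42*d^2 + 35*d - 7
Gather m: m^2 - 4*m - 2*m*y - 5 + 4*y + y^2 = m^2 + m*(-2*y - 4) + y^2 + 4*y - 5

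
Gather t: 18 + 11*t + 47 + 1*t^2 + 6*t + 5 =t^2 + 17*t + 70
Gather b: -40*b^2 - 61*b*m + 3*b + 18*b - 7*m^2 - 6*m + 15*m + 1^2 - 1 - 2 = -40*b^2 + b*(21 - 61*m) - 7*m^2 + 9*m - 2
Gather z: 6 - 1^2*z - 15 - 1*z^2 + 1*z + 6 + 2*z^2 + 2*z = z^2 + 2*z - 3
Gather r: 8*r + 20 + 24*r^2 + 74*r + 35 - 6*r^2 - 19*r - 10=18*r^2 + 63*r + 45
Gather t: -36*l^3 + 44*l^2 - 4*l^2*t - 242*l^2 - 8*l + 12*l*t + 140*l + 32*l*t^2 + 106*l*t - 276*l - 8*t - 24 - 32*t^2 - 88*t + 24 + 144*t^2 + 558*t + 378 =-36*l^3 - 198*l^2 - 144*l + t^2*(32*l + 112) + t*(-4*l^2 + 118*l + 462) + 378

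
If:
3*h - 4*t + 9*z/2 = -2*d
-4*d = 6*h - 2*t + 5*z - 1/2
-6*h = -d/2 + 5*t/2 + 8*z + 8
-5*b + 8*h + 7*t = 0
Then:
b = -22*z/15 - 977/540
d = 4*z/3 + 71/36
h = -3*z/2 - 65/54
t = 2*z/3 + 1/12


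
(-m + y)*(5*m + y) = -5*m^2 + 4*m*y + y^2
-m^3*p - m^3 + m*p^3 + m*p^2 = (-m + p)*(m + p)*(m*p + m)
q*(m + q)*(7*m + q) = 7*m^2*q + 8*m*q^2 + q^3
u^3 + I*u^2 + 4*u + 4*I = (u - 2*I)*(u + I)*(u + 2*I)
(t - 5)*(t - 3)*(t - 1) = t^3 - 9*t^2 + 23*t - 15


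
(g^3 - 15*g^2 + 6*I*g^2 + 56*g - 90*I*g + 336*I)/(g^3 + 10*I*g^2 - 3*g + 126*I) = (g^2 - 15*g + 56)/(g^2 + 4*I*g + 21)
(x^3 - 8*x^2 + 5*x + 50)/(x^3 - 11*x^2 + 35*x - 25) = (x + 2)/(x - 1)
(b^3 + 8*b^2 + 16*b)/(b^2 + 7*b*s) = (b^2 + 8*b + 16)/(b + 7*s)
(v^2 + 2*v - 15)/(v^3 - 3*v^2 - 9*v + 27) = (v + 5)/(v^2 - 9)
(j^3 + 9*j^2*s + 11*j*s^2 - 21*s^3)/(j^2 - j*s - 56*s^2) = (-j^2 - 2*j*s + 3*s^2)/(-j + 8*s)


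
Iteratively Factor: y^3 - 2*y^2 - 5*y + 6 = (y - 1)*(y^2 - y - 6) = (y - 3)*(y - 1)*(y + 2)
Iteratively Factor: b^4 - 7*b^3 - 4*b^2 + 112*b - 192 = (b - 4)*(b^3 - 3*b^2 - 16*b + 48) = (b - 4)*(b + 4)*(b^2 - 7*b + 12) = (b - 4)*(b - 3)*(b + 4)*(b - 4)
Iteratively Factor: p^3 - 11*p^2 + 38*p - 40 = (p - 4)*(p^2 - 7*p + 10) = (p - 5)*(p - 4)*(p - 2)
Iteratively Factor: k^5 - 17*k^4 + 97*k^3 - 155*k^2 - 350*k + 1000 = (k - 5)*(k^4 - 12*k^3 + 37*k^2 + 30*k - 200) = (k - 5)*(k - 4)*(k^3 - 8*k^2 + 5*k + 50) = (k - 5)*(k - 4)*(k + 2)*(k^2 - 10*k + 25) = (k - 5)^2*(k - 4)*(k + 2)*(k - 5)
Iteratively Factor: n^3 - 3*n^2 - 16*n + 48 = (n - 3)*(n^2 - 16) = (n - 3)*(n + 4)*(n - 4)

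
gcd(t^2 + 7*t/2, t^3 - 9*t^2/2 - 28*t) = t^2 + 7*t/2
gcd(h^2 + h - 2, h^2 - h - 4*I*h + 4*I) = h - 1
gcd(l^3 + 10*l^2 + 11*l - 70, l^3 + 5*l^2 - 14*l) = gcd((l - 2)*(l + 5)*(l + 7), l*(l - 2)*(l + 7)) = l^2 + 5*l - 14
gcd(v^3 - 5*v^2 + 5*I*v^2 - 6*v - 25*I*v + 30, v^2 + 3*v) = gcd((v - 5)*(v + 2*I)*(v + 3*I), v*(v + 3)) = 1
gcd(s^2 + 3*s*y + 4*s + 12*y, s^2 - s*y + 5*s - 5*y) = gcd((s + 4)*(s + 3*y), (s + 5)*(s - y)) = 1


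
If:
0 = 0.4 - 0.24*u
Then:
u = 1.67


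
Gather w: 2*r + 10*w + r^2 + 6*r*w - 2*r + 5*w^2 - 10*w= r^2 + 6*r*w + 5*w^2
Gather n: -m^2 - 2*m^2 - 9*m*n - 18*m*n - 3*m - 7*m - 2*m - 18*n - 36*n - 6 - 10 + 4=-3*m^2 - 12*m + n*(-27*m - 54) - 12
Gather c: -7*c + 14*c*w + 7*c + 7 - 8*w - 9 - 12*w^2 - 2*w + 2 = 14*c*w - 12*w^2 - 10*w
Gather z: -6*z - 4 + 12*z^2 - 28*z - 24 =12*z^2 - 34*z - 28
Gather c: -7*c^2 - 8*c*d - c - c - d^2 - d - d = -7*c^2 + c*(-8*d - 2) - d^2 - 2*d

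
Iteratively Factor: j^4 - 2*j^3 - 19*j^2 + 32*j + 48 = (j + 1)*(j^3 - 3*j^2 - 16*j + 48) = (j - 4)*(j + 1)*(j^2 + j - 12) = (j - 4)*(j - 3)*(j + 1)*(j + 4)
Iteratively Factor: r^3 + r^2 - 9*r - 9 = (r + 1)*(r^2 - 9) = (r + 1)*(r + 3)*(r - 3)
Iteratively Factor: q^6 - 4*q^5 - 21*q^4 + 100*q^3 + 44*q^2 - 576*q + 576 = (q - 2)*(q^5 - 2*q^4 - 25*q^3 + 50*q^2 + 144*q - 288) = (q - 2)^2*(q^4 - 25*q^2 + 144) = (q - 2)^2*(q + 4)*(q^3 - 4*q^2 - 9*q + 36) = (q - 4)*(q - 2)^2*(q + 4)*(q^2 - 9) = (q - 4)*(q - 2)^2*(q + 3)*(q + 4)*(q - 3)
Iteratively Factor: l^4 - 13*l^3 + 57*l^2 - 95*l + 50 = (l - 1)*(l^3 - 12*l^2 + 45*l - 50) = (l - 5)*(l - 1)*(l^2 - 7*l + 10) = (l - 5)^2*(l - 1)*(l - 2)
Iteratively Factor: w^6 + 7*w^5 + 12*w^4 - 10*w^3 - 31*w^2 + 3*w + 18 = (w - 1)*(w^5 + 8*w^4 + 20*w^3 + 10*w^2 - 21*w - 18) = (w - 1)*(w + 2)*(w^4 + 6*w^3 + 8*w^2 - 6*w - 9) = (w - 1)^2*(w + 2)*(w^3 + 7*w^2 + 15*w + 9) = (w - 1)^2*(w + 2)*(w + 3)*(w^2 + 4*w + 3) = (w - 1)^2*(w + 2)*(w + 3)^2*(w + 1)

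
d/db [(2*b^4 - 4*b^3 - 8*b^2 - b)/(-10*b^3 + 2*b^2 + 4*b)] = (-10*b^4 + 4*b^3 - 32*b^2 - 26*b - 15)/(2*(25*b^4 - 10*b^3 - 19*b^2 + 4*b + 4))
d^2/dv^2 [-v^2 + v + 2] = -2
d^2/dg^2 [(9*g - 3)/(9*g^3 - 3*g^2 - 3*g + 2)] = 18*(243*g^5 - 243*g^4 + 108*g^3 - 90*g^2 + 27*g + 1)/(729*g^9 - 729*g^8 - 486*g^7 + 945*g^6 - 162*g^5 - 351*g^4 + 189*g^3 + 18*g^2 - 36*g + 8)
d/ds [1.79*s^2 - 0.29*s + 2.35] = 3.58*s - 0.29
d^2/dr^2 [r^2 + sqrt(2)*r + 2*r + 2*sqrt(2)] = 2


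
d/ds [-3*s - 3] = -3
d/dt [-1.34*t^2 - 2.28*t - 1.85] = -2.68*t - 2.28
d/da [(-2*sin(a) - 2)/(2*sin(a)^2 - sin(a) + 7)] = 2*(4*sin(a) - cos(2*a) - 7)*cos(a)/(-sin(a) - cos(2*a) + 8)^2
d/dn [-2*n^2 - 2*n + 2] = -4*n - 2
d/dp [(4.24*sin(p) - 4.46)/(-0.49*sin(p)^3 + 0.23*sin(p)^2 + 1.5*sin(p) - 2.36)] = (4.1552*sin(p)^3 - 7.5314*sin(p)^2 + 2.0516*sin(p) - 3.3164)*cos(p)/(0.2401*sin(p)^6 - 0.2254*sin(p)^5 - 1.4171*sin(p)^4 + 3.0028*sin(p)^3 + 1.1644*sin(p)^2 - 7.08*sin(p) + 5.5696)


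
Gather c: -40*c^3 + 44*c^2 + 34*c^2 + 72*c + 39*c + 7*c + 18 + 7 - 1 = -40*c^3 + 78*c^2 + 118*c + 24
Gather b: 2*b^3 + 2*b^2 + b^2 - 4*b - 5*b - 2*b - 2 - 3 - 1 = 2*b^3 + 3*b^2 - 11*b - 6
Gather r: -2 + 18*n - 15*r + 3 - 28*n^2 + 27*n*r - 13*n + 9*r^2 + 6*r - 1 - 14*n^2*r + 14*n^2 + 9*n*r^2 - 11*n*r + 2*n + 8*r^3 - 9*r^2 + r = -14*n^2 + 9*n*r^2 + 7*n + 8*r^3 + r*(-14*n^2 + 16*n - 8)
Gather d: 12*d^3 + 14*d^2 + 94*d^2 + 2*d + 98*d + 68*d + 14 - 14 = 12*d^3 + 108*d^2 + 168*d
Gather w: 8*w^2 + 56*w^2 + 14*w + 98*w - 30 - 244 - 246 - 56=64*w^2 + 112*w - 576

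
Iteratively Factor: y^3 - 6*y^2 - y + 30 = (y + 2)*(y^2 - 8*y + 15) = (y - 3)*(y + 2)*(y - 5)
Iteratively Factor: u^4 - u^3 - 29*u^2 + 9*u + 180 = (u - 5)*(u^3 + 4*u^2 - 9*u - 36) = (u - 5)*(u - 3)*(u^2 + 7*u + 12) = (u - 5)*(u - 3)*(u + 4)*(u + 3)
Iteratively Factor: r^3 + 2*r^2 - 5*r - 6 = (r - 2)*(r^2 + 4*r + 3) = (r - 2)*(r + 3)*(r + 1)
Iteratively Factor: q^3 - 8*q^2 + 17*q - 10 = (q - 2)*(q^2 - 6*q + 5) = (q - 2)*(q - 1)*(q - 5)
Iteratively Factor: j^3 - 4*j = (j)*(j^2 - 4) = j*(j - 2)*(j + 2)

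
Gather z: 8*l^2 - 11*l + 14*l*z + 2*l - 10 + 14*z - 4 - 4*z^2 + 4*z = 8*l^2 - 9*l - 4*z^2 + z*(14*l + 18) - 14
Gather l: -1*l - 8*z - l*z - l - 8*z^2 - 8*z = l*(-z - 2) - 8*z^2 - 16*z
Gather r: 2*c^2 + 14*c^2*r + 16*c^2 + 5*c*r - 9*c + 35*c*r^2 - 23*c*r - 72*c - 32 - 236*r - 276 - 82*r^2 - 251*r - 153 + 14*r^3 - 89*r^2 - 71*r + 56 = 18*c^2 - 81*c + 14*r^3 + r^2*(35*c - 171) + r*(14*c^2 - 18*c - 558) - 405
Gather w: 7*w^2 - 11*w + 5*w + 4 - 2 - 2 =7*w^2 - 6*w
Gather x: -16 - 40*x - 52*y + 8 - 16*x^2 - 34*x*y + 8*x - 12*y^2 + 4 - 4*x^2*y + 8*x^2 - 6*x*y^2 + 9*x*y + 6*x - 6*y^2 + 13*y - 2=x^2*(-4*y - 8) + x*(-6*y^2 - 25*y - 26) - 18*y^2 - 39*y - 6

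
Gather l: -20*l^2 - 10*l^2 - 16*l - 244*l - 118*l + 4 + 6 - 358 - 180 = -30*l^2 - 378*l - 528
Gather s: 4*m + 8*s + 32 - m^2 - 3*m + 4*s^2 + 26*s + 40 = -m^2 + m + 4*s^2 + 34*s + 72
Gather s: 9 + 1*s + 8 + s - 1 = 2*s + 16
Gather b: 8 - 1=7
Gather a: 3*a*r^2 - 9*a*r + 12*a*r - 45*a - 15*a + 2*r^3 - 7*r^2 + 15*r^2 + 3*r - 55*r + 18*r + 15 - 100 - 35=a*(3*r^2 + 3*r - 60) + 2*r^3 + 8*r^2 - 34*r - 120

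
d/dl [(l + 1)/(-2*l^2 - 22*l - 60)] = (-l^2 - 11*l + (l + 1)*(2*l + 11) - 30)/(2*(l^2 + 11*l + 30)^2)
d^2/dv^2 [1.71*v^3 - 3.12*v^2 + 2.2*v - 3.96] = 10.26*v - 6.24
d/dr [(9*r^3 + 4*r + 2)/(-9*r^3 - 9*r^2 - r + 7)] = 3*(-27*r^4 + 18*r^3 + 93*r^2 + 12*r + 10)/(81*r^6 + 162*r^5 + 99*r^4 - 108*r^3 - 125*r^2 - 14*r + 49)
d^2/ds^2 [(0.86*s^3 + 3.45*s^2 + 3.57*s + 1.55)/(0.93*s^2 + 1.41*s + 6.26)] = (8.88178419700125e-16*s^5 - 7.105427357601e-15*s^4 - 9.46654799999997*s^3 - 66.9224340000001*s^2 + 89.70015*s + 195.488046)/(0.804357*s^6 + 3.658527*s^5 + 21.789621*s^4 + 52.055649*s^3 + 146.669922*s^2 + 165.763548*s + 245.314376)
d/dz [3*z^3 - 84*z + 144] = 9*z^2 - 84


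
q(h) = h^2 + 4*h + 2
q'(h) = 2*h + 4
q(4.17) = 36.07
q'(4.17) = 12.34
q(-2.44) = -1.81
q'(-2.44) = -0.88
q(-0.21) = 1.20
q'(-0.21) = 3.58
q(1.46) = 9.97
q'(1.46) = 6.92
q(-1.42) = -1.66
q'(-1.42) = 1.16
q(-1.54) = -1.79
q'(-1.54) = 0.92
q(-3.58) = 0.50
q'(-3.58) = -3.16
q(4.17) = 36.07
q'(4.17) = 12.34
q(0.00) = 2.00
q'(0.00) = 4.00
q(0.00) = 2.00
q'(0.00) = 4.00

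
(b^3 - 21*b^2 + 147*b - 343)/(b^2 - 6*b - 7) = (b^2 - 14*b + 49)/(b + 1)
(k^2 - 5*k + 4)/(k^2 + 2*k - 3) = (k - 4)/(k + 3)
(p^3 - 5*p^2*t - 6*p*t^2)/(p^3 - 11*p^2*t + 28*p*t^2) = (p^2 - 5*p*t - 6*t^2)/(p^2 - 11*p*t + 28*t^2)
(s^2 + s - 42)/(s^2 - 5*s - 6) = (s + 7)/(s + 1)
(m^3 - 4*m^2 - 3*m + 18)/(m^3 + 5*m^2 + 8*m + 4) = (m^2 - 6*m + 9)/(m^2 + 3*m + 2)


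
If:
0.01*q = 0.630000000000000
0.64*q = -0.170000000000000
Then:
No Solution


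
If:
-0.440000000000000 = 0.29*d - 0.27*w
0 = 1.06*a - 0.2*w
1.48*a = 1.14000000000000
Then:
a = 0.77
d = 2.28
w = 4.08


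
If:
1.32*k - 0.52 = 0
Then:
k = 0.39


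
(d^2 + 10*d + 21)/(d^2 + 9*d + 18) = (d + 7)/(d + 6)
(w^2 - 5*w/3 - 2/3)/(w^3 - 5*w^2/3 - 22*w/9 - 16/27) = 9*(w - 2)/(9*w^2 - 18*w - 16)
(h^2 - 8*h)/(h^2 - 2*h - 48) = h/(h + 6)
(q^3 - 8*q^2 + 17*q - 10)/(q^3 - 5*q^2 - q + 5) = (q - 2)/(q + 1)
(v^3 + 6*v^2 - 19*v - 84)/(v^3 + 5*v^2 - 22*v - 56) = (v + 3)/(v + 2)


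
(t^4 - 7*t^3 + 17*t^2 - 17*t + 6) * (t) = t^5 - 7*t^4 + 17*t^3 - 17*t^2 + 6*t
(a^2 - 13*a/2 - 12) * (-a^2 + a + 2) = -a^4 + 15*a^3/2 + 15*a^2/2 - 25*a - 24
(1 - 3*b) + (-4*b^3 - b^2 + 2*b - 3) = -4*b^3 - b^2 - b - 2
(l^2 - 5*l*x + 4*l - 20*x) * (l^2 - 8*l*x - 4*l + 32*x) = l^4 - 13*l^3*x + 40*l^2*x^2 - 16*l^2 + 208*l*x - 640*x^2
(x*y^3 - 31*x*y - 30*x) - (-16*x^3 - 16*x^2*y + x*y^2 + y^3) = 16*x^3 + 16*x^2*y + x*y^3 - x*y^2 - 31*x*y - 30*x - y^3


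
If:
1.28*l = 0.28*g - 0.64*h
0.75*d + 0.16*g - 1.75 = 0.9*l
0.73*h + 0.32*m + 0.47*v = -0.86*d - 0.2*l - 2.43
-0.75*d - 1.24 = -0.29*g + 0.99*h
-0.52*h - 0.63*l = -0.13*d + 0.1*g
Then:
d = 4.46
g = 5.14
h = -3.13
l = 2.69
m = -1.46875*v - 14.1310174694428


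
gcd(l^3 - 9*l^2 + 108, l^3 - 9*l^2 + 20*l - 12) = l - 6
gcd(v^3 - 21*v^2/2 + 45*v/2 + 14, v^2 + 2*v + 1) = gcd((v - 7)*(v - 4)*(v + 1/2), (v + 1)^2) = 1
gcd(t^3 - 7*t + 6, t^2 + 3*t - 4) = t - 1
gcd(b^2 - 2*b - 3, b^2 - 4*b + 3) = b - 3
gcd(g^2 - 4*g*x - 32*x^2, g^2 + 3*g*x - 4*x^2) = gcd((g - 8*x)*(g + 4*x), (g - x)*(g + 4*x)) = g + 4*x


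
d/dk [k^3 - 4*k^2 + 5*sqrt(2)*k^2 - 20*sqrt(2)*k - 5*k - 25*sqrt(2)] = 3*k^2 - 8*k + 10*sqrt(2)*k - 20*sqrt(2) - 5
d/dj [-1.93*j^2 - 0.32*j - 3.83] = -3.86*j - 0.32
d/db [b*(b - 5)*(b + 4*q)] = 3*b^2 + 8*b*q - 10*b - 20*q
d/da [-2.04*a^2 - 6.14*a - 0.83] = -4.08*a - 6.14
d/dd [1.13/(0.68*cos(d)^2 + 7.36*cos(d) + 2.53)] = (1.5368*cos(d) + 8.3168)*sin(d)/(0.68*cos(d)^2 + 7.36*cos(d) + 2.53)^2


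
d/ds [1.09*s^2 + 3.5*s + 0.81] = 2.18*s + 3.5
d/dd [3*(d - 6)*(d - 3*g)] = 6*d - 9*g - 18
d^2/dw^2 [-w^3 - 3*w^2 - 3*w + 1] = -6*w - 6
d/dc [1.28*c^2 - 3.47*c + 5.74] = 2.56*c - 3.47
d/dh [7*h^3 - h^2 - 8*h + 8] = 21*h^2 - 2*h - 8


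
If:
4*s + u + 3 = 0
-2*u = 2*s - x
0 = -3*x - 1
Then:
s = -17/18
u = 7/9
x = -1/3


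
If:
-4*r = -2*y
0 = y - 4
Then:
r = 2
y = 4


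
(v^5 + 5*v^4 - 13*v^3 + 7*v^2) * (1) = v^5 + 5*v^4 - 13*v^3 + 7*v^2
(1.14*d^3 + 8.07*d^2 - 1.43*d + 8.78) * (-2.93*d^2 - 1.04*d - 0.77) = -3.3402*d^5 - 24.8307*d^4 - 5.0807*d^3 - 30.4521*d^2 - 8.0301*d - 6.7606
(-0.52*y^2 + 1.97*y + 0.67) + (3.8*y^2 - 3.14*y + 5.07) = 3.28*y^2 - 1.17*y + 5.74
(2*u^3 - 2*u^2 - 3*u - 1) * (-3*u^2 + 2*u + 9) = -6*u^5 + 10*u^4 + 23*u^3 - 21*u^2 - 29*u - 9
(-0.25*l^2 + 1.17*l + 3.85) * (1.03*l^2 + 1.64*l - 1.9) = -0.2575*l^4 + 0.7951*l^3 + 6.3593*l^2 + 4.091*l - 7.315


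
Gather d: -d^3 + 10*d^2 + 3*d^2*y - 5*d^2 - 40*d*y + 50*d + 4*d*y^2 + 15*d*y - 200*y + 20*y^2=-d^3 + d^2*(3*y + 5) + d*(4*y^2 - 25*y + 50) + 20*y^2 - 200*y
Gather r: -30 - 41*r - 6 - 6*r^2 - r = -6*r^2 - 42*r - 36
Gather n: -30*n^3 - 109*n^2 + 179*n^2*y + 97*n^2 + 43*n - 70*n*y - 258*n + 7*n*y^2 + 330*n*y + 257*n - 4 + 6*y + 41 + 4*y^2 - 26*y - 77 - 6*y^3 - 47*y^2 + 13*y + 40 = -30*n^3 + n^2*(179*y - 12) + n*(7*y^2 + 260*y + 42) - 6*y^3 - 43*y^2 - 7*y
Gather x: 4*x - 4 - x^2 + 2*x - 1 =-x^2 + 6*x - 5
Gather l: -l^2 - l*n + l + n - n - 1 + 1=-l^2 + l*(1 - n)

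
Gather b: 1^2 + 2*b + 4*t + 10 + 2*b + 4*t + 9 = 4*b + 8*t + 20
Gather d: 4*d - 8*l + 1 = 4*d - 8*l + 1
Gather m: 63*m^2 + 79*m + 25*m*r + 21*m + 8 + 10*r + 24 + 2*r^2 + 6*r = 63*m^2 + m*(25*r + 100) + 2*r^2 + 16*r + 32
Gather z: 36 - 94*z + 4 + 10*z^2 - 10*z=10*z^2 - 104*z + 40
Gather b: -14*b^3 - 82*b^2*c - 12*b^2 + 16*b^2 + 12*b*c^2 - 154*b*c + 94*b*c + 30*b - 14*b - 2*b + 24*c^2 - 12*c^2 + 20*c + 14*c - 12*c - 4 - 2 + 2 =-14*b^3 + b^2*(4 - 82*c) + b*(12*c^2 - 60*c + 14) + 12*c^2 + 22*c - 4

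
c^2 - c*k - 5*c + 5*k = (c - 5)*(c - k)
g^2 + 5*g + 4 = (g + 1)*(g + 4)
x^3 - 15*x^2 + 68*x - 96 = (x - 8)*(x - 4)*(x - 3)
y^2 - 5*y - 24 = (y - 8)*(y + 3)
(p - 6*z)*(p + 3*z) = p^2 - 3*p*z - 18*z^2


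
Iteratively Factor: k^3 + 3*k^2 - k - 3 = (k + 1)*(k^2 + 2*k - 3) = (k - 1)*(k + 1)*(k + 3)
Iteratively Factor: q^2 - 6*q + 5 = (q - 5)*(q - 1)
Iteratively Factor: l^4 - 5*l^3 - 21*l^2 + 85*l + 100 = (l + 1)*(l^3 - 6*l^2 - 15*l + 100) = (l - 5)*(l + 1)*(l^2 - l - 20) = (l - 5)*(l + 1)*(l + 4)*(l - 5)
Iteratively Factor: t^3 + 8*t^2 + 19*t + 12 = (t + 1)*(t^2 + 7*t + 12) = (t + 1)*(t + 4)*(t + 3)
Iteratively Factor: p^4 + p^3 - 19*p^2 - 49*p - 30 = (p + 2)*(p^3 - p^2 - 17*p - 15) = (p + 1)*(p + 2)*(p^2 - 2*p - 15) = (p + 1)*(p + 2)*(p + 3)*(p - 5)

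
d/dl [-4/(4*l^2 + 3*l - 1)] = 4*(8*l + 3)/(4*l^2 + 3*l - 1)^2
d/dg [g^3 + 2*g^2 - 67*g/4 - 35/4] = 3*g^2 + 4*g - 67/4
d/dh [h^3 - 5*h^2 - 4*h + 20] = 3*h^2 - 10*h - 4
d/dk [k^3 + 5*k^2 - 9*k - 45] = 3*k^2 + 10*k - 9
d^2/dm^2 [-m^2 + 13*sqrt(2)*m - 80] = -2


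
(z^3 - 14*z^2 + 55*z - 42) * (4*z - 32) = 4*z^4 - 88*z^3 + 668*z^2 - 1928*z + 1344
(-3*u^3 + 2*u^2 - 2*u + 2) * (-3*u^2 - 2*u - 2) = 9*u^5 + 8*u^3 - 6*u^2 - 4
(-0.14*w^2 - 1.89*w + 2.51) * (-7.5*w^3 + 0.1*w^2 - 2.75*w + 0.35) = 1.05*w^5 + 14.161*w^4 - 18.629*w^3 + 5.3995*w^2 - 7.564*w + 0.8785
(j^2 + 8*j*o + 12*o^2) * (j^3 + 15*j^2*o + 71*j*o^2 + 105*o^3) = j^5 + 23*j^4*o + 203*j^3*o^2 + 853*j^2*o^3 + 1692*j*o^4 + 1260*o^5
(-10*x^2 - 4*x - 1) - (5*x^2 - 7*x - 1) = -15*x^2 + 3*x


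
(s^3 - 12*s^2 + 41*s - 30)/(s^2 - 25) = (s^2 - 7*s + 6)/(s + 5)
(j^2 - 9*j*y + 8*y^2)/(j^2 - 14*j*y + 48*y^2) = (-j + y)/(-j + 6*y)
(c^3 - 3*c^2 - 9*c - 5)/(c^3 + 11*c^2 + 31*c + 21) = (c^2 - 4*c - 5)/(c^2 + 10*c + 21)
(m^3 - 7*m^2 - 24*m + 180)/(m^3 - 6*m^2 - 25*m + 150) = (m - 6)/(m - 5)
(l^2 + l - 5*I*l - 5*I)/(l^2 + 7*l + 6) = (l - 5*I)/(l + 6)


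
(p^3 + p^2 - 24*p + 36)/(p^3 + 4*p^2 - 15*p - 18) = (p - 2)/(p + 1)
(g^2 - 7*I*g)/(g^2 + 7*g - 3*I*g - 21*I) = g*(g - 7*I)/(g^2 + g*(7 - 3*I) - 21*I)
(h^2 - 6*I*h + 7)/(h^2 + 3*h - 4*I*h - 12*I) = (h^2 - 6*I*h + 7)/(h^2 + h*(3 - 4*I) - 12*I)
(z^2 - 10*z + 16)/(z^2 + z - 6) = (z - 8)/(z + 3)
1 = 1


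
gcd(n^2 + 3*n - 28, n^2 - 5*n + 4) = n - 4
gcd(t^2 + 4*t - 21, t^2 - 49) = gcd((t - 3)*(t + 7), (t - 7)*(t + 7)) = t + 7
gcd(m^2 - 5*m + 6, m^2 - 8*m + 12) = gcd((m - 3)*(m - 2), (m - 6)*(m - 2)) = m - 2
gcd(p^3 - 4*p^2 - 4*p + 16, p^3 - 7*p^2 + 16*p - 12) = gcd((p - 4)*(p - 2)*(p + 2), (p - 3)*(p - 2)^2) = p - 2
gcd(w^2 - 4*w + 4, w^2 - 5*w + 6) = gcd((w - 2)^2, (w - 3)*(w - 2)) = w - 2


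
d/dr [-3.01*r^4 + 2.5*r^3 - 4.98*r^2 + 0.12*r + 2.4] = -12.04*r^3 + 7.5*r^2 - 9.96*r + 0.12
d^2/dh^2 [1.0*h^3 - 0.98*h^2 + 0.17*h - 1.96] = 6.0*h - 1.96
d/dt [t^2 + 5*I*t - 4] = 2*t + 5*I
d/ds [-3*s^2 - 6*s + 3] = -6*s - 6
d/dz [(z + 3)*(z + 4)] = 2*z + 7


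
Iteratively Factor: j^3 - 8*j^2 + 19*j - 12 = (j - 1)*(j^2 - 7*j + 12) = (j - 4)*(j - 1)*(j - 3)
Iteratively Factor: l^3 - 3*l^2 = (l)*(l^2 - 3*l) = l*(l - 3)*(l)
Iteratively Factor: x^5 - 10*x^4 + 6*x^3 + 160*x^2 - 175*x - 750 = (x + 3)*(x^4 - 13*x^3 + 45*x^2 + 25*x - 250) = (x - 5)*(x + 3)*(x^3 - 8*x^2 + 5*x + 50) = (x - 5)*(x + 2)*(x + 3)*(x^2 - 10*x + 25) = (x - 5)^2*(x + 2)*(x + 3)*(x - 5)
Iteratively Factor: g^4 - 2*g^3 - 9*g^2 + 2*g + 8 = (g + 2)*(g^3 - 4*g^2 - g + 4) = (g - 1)*(g + 2)*(g^2 - 3*g - 4) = (g - 4)*(g - 1)*(g + 2)*(g + 1)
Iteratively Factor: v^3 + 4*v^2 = (v)*(v^2 + 4*v) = v*(v + 4)*(v)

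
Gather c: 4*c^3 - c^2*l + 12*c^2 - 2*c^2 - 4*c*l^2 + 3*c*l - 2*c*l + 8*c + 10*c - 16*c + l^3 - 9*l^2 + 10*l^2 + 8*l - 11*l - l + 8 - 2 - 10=4*c^3 + c^2*(10 - l) + c*(-4*l^2 + l + 2) + l^3 + l^2 - 4*l - 4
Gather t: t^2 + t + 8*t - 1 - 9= t^2 + 9*t - 10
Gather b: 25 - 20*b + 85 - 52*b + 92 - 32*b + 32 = 234 - 104*b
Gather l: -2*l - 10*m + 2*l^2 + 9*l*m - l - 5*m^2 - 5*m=2*l^2 + l*(9*m - 3) - 5*m^2 - 15*m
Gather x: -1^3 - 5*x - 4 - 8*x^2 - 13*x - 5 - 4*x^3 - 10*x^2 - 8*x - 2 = -4*x^3 - 18*x^2 - 26*x - 12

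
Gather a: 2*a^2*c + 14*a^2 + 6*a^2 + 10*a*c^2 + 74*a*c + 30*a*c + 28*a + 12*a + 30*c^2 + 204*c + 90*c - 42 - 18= a^2*(2*c + 20) + a*(10*c^2 + 104*c + 40) + 30*c^2 + 294*c - 60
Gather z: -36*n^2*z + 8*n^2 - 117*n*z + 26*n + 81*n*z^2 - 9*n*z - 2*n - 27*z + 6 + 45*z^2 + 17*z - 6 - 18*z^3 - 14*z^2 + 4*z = 8*n^2 + 24*n - 18*z^3 + z^2*(81*n + 31) + z*(-36*n^2 - 126*n - 6)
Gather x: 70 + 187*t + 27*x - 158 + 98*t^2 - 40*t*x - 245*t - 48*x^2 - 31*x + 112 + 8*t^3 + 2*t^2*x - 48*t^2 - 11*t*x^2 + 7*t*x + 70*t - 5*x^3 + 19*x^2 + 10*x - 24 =8*t^3 + 50*t^2 + 12*t - 5*x^3 + x^2*(-11*t - 29) + x*(2*t^2 - 33*t + 6)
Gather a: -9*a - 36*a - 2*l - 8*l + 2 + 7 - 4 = -45*a - 10*l + 5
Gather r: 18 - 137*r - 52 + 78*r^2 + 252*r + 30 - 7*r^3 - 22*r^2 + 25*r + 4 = -7*r^3 + 56*r^2 + 140*r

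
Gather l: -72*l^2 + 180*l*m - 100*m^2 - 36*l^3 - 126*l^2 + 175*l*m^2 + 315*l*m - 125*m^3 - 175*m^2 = -36*l^3 - 198*l^2 + l*(175*m^2 + 495*m) - 125*m^3 - 275*m^2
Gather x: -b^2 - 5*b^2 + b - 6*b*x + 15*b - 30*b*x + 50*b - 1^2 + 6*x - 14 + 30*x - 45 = -6*b^2 + 66*b + x*(36 - 36*b) - 60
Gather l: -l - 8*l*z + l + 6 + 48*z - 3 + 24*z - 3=-8*l*z + 72*z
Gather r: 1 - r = 1 - r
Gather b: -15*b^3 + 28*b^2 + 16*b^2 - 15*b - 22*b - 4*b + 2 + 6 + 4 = -15*b^3 + 44*b^2 - 41*b + 12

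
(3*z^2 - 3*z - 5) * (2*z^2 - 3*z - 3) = 6*z^4 - 15*z^3 - 10*z^2 + 24*z + 15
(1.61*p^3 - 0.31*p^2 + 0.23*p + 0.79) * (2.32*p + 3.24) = 3.7352*p^4 + 4.4972*p^3 - 0.4708*p^2 + 2.578*p + 2.5596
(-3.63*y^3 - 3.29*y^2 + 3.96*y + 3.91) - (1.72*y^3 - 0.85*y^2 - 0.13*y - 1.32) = -5.35*y^3 - 2.44*y^2 + 4.09*y + 5.23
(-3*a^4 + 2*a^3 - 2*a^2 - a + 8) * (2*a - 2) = -6*a^5 + 10*a^4 - 8*a^3 + 2*a^2 + 18*a - 16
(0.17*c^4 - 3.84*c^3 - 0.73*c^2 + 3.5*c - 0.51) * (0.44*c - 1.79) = 0.0748*c^5 - 1.9939*c^4 + 6.5524*c^3 + 2.8467*c^2 - 6.4894*c + 0.9129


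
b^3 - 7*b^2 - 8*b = b*(b - 8)*(b + 1)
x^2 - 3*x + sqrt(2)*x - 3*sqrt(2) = (x - 3)*(x + sqrt(2))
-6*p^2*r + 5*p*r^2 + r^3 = r*(-p + r)*(6*p + r)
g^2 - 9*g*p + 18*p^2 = (g - 6*p)*(g - 3*p)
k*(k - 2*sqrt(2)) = k^2 - 2*sqrt(2)*k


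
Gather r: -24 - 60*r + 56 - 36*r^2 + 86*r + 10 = -36*r^2 + 26*r + 42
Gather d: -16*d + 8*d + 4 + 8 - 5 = 7 - 8*d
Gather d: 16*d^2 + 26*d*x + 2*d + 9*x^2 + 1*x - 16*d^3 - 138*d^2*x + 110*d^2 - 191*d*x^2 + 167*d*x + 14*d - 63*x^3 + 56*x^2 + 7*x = -16*d^3 + d^2*(126 - 138*x) + d*(-191*x^2 + 193*x + 16) - 63*x^3 + 65*x^2 + 8*x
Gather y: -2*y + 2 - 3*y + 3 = 5 - 5*y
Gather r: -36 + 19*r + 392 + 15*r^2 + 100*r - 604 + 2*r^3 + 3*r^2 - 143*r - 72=2*r^3 + 18*r^2 - 24*r - 320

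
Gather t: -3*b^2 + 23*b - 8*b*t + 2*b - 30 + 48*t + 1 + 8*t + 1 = -3*b^2 + 25*b + t*(56 - 8*b) - 28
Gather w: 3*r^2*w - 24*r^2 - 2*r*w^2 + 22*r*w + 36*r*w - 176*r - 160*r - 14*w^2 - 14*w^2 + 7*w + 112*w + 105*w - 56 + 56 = -24*r^2 - 336*r + w^2*(-2*r - 28) + w*(3*r^2 + 58*r + 224)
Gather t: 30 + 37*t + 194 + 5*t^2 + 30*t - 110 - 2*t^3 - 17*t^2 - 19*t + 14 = -2*t^3 - 12*t^2 + 48*t + 128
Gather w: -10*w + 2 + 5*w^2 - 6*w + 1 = 5*w^2 - 16*w + 3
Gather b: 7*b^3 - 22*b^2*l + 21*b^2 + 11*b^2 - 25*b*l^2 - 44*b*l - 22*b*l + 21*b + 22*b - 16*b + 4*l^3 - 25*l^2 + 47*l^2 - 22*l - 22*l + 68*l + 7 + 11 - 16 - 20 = 7*b^3 + b^2*(32 - 22*l) + b*(-25*l^2 - 66*l + 27) + 4*l^3 + 22*l^2 + 24*l - 18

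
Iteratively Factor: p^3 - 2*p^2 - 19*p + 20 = (p - 1)*(p^2 - p - 20) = (p - 5)*(p - 1)*(p + 4)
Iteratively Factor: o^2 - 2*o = (o - 2)*(o)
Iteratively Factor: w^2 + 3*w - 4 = (w + 4)*(w - 1)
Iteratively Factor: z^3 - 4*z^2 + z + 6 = (z - 2)*(z^2 - 2*z - 3) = (z - 2)*(z + 1)*(z - 3)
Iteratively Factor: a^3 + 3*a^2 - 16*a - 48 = (a - 4)*(a^2 + 7*a + 12) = (a - 4)*(a + 4)*(a + 3)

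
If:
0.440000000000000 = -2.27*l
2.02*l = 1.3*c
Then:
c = -0.30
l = -0.19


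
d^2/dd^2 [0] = 0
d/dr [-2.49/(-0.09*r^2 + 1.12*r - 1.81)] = (2.7888 - 0.4482*r)/(0.09*r^2 - 1.12*r + 1.81)^2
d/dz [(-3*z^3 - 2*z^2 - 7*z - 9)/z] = -6*z - 2 + 9/z^2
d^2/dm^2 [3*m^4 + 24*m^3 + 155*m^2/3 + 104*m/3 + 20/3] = 36*m^2 + 144*m + 310/3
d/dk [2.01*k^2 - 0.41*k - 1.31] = 4.02*k - 0.41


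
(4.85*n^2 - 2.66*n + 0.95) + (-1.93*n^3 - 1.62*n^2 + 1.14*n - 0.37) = -1.93*n^3 + 3.23*n^2 - 1.52*n + 0.58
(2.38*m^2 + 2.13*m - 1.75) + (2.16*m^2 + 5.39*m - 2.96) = 4.54*m^2 + 7.52*m - 4.71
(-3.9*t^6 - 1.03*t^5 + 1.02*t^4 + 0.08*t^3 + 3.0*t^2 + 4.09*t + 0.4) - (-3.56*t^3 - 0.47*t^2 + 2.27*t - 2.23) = -3.9*t^6 - 1.03*t^5 + 1.02*t^4 + 3.64*t^3 + 3.47*t^2 + 1.82*t + 2.63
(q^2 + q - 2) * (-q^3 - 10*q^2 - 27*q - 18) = -q^5 - 11*q^4 - 35*q^3 - 25*q^2 + 36*q + 36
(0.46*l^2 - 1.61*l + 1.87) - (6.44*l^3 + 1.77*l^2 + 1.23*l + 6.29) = -6.44*l^3 - 1.31*l^2 - 2.84*l - 4.42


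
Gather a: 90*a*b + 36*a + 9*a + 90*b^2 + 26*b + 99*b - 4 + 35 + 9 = a*(90*b + 45) + 90*b^2 + 125*b + 40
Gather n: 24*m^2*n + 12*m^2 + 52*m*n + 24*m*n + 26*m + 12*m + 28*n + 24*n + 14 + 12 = 12*m^2 + 38*m + n*(24*m^2 + 76*m + 52) + 26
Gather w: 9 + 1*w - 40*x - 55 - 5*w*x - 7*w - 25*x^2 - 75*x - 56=w*(-5*x - 6) - 25*x^2 - 115*x - 102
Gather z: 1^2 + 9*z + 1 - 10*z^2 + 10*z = -10*z^2 + 19*z + 2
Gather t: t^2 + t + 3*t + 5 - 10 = t^2 + 4*t - 5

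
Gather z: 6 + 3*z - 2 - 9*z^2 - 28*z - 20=-9*z^2 - 25*z - 16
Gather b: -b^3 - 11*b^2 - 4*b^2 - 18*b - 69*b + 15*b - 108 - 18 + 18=-b^3 - 15*b^2 - 72*b - 108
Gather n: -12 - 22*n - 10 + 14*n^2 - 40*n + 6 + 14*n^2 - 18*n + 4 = 28*n^2 - 80*n - 12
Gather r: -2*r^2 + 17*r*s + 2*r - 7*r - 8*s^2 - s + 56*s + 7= -2*r^2 + r*(17*s - 5) - 8*s^2 + 55*s + 7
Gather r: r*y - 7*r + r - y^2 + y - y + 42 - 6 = r*(y - 6) - y^2 + 36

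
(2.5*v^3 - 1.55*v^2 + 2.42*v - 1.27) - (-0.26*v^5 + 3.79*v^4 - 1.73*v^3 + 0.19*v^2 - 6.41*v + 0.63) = 0.26*v^5 - 3.79*v^4 + 4.23*v^3 - 1.74*v^2 + 8.83*v - 1.9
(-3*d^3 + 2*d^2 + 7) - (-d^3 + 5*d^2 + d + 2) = -2*d^3 - 3*d^2 - d + 5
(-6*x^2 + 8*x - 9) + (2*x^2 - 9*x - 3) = -4*x^2 - x - 12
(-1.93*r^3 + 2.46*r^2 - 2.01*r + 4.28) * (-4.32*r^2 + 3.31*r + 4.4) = 8.3376*r^5 - 17.0155*r^4 + 8.3338*r^3 - 14.3187*r^2 + 5.3228*r + 18.832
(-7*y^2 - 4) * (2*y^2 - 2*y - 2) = -14*y^4 + 14*y^3 + 6*y^2 + 8*y + 8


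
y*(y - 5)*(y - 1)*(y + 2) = y^4 - 4*y^3 - 7*y^2 + 10*y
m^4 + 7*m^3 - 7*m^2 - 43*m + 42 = (m - 2)*(m - 1)*(m + 3)*(m + 7)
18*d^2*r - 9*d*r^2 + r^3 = r*(-6*d + r)*(-3*d + r)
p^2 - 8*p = p*(p - 8)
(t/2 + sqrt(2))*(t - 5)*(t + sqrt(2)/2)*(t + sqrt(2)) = t^4/2 - 5*t^3/2 + 7*sqrt(2)*t^3/4 - 35*sqrt(2)*t^2/4 + 7*t^2/2 - 35*t/2 + sqrt(2)*t - 5*sqrt(2)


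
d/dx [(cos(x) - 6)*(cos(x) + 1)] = (5 - 2*cos(x))*sin(x)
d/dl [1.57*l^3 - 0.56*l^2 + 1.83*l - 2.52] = 4.71*l^2 - 1.12*l + 1.83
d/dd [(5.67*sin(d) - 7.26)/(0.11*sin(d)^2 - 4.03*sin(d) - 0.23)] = (-0.6237*sin(d)^2 + 1.5972*sin(d) - 30.5619)*cos(d)/(0.0121*sin(d)^4 - 0.8866*sin(d)^3 + 16.1903*sin(d)^2 + 1.8538*sin(d) + 0.0529)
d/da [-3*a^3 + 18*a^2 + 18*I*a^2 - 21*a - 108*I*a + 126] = -9*a^2 + 36*a*(1 + I) - 21 - 108*I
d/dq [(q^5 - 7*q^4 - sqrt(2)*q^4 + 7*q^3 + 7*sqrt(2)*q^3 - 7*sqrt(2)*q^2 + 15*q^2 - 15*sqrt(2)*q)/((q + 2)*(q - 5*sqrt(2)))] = (3*q^6 - 22*sqrt(2)*q^5 - 6*q^5 - 5*q^4 + 56*sqrt(2)*q^4 - 32*q^3 + 238*sqrt(2)*q^3 - 284*sqrt(2)*q^2 - 320*q^2 - 300*sqrt(2)*q + 280*q + 300)/(q^4 - 10*sqrt(2)*q^3 + 4*q^3 - 40*sqrt(2)*q^2 + 54*q^2 - 40*sqrt(2)*q + 200*q + 200)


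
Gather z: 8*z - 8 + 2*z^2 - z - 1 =2*z^2 + 7*z - 9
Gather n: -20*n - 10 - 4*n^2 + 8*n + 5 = -4*n^2 - 12*n - 5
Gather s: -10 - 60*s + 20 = 10 - 60*s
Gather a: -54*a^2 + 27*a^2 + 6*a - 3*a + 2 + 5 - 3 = -27*a^2 + 3*a + 4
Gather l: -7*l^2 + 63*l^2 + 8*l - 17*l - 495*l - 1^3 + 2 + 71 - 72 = 56*l^2 - 504*l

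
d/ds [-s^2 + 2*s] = 2 - 2*s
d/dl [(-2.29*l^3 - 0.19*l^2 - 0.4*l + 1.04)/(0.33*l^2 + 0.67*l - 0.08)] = (-0.7557*l^4 - 3.0686*l^3 + 0.5543*l^2 - 0.656*l - 0.6648)/(0.1089*l^4 + 0.4422*l^3 + 0.3961*l^2 - 0.1072*l + 0.0064)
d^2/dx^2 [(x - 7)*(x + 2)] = 2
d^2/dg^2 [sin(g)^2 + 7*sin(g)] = -7*sin(g) + 2*cos(2*g)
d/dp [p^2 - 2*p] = 2*p - 2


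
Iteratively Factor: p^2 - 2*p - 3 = (p + 1)*(p - 3)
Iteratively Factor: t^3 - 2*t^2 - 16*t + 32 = (t + 4)*(t^2 - 6*t + 8) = (t - 4)*(t + 4)*(t - 2)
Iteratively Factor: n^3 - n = (n - 1)*(n^2 + n) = (n - 1)*(n + 1)*(n)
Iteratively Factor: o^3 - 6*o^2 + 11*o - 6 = (o - 1)*(o^2 - 5*o + 6) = (o - 3)*(o - 1)*(o - 2)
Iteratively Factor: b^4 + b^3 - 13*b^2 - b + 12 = (b + 4)*(b^3 - 3*b^2 - b + 3) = (b - 1)*(b + 4)*(b^2 - 2*b - 3) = (b - 3)*(b - 1)*(b + 4)*(b + 1)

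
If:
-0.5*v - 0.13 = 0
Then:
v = -0.26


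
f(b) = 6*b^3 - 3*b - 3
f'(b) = 18*b^2 - 3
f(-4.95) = -715.87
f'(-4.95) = 438.04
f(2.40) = 72.74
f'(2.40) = 100.68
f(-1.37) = -14.32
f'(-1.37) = 30.78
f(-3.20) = -190.01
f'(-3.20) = 181.32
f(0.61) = -3.47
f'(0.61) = 3.70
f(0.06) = -3.18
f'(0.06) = -2.94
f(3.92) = 346.66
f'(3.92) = 273.60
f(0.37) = -3.81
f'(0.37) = -0.54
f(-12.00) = -10335.00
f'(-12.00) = 2589.00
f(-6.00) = -1281.00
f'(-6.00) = 645.00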